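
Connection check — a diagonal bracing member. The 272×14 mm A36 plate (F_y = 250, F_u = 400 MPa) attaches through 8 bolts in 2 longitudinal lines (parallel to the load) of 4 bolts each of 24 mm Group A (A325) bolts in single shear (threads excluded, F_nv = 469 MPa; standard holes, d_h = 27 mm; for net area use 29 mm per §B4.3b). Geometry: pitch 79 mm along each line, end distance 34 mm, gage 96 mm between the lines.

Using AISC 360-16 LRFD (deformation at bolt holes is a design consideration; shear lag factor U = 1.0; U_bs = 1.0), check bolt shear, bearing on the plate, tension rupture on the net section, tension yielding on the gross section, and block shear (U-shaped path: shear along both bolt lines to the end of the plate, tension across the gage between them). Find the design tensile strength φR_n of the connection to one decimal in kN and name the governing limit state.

856.8 kN (gross-section yield governs)

Bolt shear: A_b = π(24)²/4 = 452.39 mm². φR_n = 0.75 × 469 × 452.39 × 8 × 1 = 1273.0 kN.
Bearing (14 mm plate, F_u = 400 MPa): end bolts L_c = 34 − 27/2 = 20.5, R_n = min(1.2×20.5×14×400, 2.4×24×14×400) = 137.76 kN/bolt; interior L_c = 79 − 27 = 52, R_n = 322.56 kN/bolt. φR_n = 0.75 × (2×137.76 + 6×322.56) = 1658.2 kN.
Tension rupture (net): A_n = (272 − 2×29)×14 = 2996 mm² (U = 1.0, A_e = A_n). φR_n = 0.75 × 400 × 2996 = 898.8 kN.
Tension yield (gross): A_g = 272×14 = 3808 mm². φR_n = 0.90 × 250 × 3808 = 856.8 kN.
Block shear: shear path 2×[34+3×79] = 2×271 mm, A_gv = 7588, A_nv = 2×(271 − 3.5×29)×14 = 4746 mm²; tension across gage: (96 − 1×29)×14 = 938 mm². R_n = min(0.6×400×4746, 0.6×250×7588) + 1.0×400×938 = min(1139, 1138.2) + 375.2 = 1513.4 kN. φR_n = 0.75 × 1513.4 = 1135.1 kN.
Governing: min(1273.0, 1658.2, 898.8, 856.8, 1135.1) = 856.8 kN → gross-section yield.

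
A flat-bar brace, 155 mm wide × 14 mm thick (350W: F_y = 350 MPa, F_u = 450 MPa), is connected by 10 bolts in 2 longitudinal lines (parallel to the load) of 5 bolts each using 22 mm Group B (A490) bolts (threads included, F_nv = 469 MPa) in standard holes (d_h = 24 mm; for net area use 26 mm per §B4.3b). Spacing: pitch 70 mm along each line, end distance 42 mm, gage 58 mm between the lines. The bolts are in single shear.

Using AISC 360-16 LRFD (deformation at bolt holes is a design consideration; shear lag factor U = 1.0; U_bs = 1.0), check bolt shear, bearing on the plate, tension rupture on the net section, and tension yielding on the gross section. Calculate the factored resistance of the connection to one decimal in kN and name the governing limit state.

486.7 kN (net-section rupture governs)

Bolt shear: A_b = π(22)²/4 = 380.13 mm². φR_n = 0.75 × 469 × 380.13 × 10 × 1 = 1337.1 kN.
Bearing (14 mm plate, F_u = 450 MPa): end bolts L_c = 42 − 24/2 = 30, R_n = min(1.2×30×14×450, 2.4×22×14×450) = 226.8 kN/bolt; interior L_c = 70 − 24 = 46, R_n = 332.64 kN/bolt. φR_n = 0.75 × (2×226.8 + 8×332.64) = 2336.0 kN.
Tension rupture (net): A_n = (155 − 2×26)×14 = 1442 mm² (U = 1.0, A_e = A_n). φR_n = 0.75 × 450 × 1442 = 486.7 kN.
Tension yield (gross): A_g = 155×14 = 2170 mm². φR_n = 0.90 × 350 × 2170 = 683.6 kN.
Governing: min(1337.1, 2336.0, 486.7, 683.6) = 486.7 kN → net-section rupture.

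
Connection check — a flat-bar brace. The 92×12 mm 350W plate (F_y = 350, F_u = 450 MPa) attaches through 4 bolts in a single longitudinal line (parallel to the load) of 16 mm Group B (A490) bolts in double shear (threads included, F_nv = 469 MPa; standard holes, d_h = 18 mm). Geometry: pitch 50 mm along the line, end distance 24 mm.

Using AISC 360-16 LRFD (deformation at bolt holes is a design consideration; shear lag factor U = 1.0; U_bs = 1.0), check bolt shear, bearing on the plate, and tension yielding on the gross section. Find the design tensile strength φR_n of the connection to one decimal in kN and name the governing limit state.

Bolt shear: A_b = π(16)²/4 = 201.06 mm². φR_n = 0.75 × 469 × 201.06 × 4 × 2 = 565.8 kN.
Bearing (12 mm plate, F_u = 450 MPa): end bolts L_c = 24 − 18/2 = 15, R_n = min(1.2×15×12×450, 2.4×16×12×450) = 97.2 kN/bolt; interior L_c = 50 − 18 = 32, R_n = 207.36 kN/bolt. φR_n = 0.75 × (1×97.2 + 3×207.36) = 539.5 kN.
Tension yield (gross): A_g = 92×12 = 1104 mm². φR_n = 0.90 × 350 × 1104 = 347.8 kN.
Governing: min(565.8, 539.5, 347.8) = 347.8 kN → gross-section yield.

347.8 kN (gross-section yield governs)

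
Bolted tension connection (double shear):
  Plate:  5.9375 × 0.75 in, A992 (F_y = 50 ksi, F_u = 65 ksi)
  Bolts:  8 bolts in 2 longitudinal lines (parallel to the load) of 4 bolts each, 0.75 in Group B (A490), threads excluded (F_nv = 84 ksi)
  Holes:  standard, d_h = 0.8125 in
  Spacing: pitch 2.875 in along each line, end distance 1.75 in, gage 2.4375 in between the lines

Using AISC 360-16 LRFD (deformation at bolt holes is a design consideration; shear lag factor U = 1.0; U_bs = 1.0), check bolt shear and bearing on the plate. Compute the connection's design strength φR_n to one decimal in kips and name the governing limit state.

445.3 kips (bolt shear governs)

Bolt shear: A_b = π(0.75)²/4 = 0.44179 in². φR_n = 0.75 × 84 × 0.44179 × 8 × 2 = 445.3 kips.
Bearing (0.75 in plate, F_u = 65 ksi): end bolts L_c = 1.75 − 0.8125/2 = 1.34375, R_n = min(1.2×1.34375×0.75×65, 2.4×0.75×0.75×65) = 78.609 kips/bolt; interior L_c = 2.875 − 0.8125 = 2.0625, R_n = 87.75 kips/bolt. φR_n = 0.75 × (2×78.609 + 6×87.75) = 512.8 kips.
Governing: min(445.3, 512.8) = 445.3 kips → bolt shear.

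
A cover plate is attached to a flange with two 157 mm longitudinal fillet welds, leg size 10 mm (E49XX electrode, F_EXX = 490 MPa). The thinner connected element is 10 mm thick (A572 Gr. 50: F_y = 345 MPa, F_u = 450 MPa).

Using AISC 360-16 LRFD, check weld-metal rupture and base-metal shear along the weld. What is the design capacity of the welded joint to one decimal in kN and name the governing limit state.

489.5 kN (weld metal governs)

Weld metal: throat = 0.707×10 = 7.07 mm, L = 2×157 = 314 mm. φR_n = 0.75 × 0.6 × 490 × 7.07 × 314 = 489.5 kN.
Base metal shear (10 mm plate): yield φR_n = 1.0×0.6×345×10×314 = 650.0 kN; rupture φR_n = 0.75×0.6×450×10×314 = 635.9 kN; take 635.9 kN (rupture).
Governing: min(489.5, 635.9) = 489.5 kN → weld metal.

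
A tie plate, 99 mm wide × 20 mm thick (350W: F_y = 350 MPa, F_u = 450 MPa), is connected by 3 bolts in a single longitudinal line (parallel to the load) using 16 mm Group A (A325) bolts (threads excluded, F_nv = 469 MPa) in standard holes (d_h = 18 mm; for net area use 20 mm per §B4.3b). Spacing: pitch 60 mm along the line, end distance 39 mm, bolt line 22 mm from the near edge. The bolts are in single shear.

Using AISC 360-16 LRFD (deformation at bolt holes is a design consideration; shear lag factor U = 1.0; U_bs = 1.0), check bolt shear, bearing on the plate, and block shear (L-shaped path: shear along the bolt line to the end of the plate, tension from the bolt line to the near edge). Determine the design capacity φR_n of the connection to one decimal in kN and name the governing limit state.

212.2 kN (bolt shear governs)

Bolt shear: A_b = π(16)²/4 = 201.06 mm². φR_n = 0.75 × 469 × 201.06 × 3 × 1 = 212.2 kN.
Bearing (20 mm plate, F_u = 450 MPa): end bolts L_c = 39 − 18/2 = 30, R_n = min(1.2×30×20×450, 2.4×16×20×450) = 324 kN/bolt; interior L_c = 60 − 18 = 42, R_n = 345.6 kN/bolt. φR_n = 0.75 × (1×324 + 2×345.6) = 761.4 kN.
Block shear: shear path 1×[39+2×60] = 1×159 mm, A_gv = 3180, A_nv = 1×(159 − 2.5×20)×20 = 2180 mm²; tension to near edge: (22 − 0.5×20)×20 = 240 mm². R_n = min(0.6×450×2180, 0.6×350×3180) + 1.0×450×240 = min(588.6, 667.8) + 108 = 696.6 kN. φR_n = 0.75 × 696.6 = 522.5 kN.
Governing: min(212.2, 761.4, 522.5) = 212.2 kN → bolt shear.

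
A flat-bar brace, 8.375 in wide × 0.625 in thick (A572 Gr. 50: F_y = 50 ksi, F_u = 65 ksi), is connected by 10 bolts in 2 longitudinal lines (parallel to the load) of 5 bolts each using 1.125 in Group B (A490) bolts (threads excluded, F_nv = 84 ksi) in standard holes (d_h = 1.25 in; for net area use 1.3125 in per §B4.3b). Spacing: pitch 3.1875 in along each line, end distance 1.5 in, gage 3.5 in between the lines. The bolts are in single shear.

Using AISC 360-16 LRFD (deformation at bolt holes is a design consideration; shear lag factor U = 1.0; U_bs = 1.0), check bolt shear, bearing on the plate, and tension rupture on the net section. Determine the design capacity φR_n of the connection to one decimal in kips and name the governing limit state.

Bolt shear: A_b = π(1.125)²/4 = 0.99402 in². φR_n = 0.75 × 84 × 0.99402 × 10 × 1 = 626.2 kips.
Bearing (0.625 in plate, F_u = 65 ksi): end bolts L_c = 1.5 − 1.25/2 = 0.875, R_n = min(1.2×0.875×0.625×65, 2.4×1.125×0.625×65) = 42.656 kips/bolt; interior L_c = 3.1875 − 1.25 = 1.9375, R_n = 94.453 kips/bolt. φR_n = 0.75 × (2×42.656 + 8×94.453) = 630.7 kips.
Tension rupture (net): A_n = (8.375 − 2×1.3125)×0.625 = 3.5938 in² (U = 1.0, A_e = A_n). φR_n = 0.75 × 65 × 3.5938 = 175.2 kips.
Governing: min(626.2, 630.7, 175.2) = 175.2 kips → net-section rupture.

175.2 kips (net-section rupture governs)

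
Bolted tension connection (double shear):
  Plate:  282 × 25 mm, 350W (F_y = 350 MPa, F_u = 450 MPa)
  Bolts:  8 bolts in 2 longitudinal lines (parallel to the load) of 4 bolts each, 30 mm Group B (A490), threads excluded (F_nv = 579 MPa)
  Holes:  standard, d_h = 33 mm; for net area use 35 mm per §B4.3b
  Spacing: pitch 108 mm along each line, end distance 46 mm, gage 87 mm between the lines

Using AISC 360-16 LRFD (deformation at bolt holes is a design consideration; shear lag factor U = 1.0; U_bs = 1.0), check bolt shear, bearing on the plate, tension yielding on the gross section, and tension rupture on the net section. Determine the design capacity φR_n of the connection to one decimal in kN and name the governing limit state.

Bolt shear: A_b = π(30)²/4 = 706.86 mm². φR_n = 0.75 × 579 × 706.86 × 8 × 2 = 4911.3 kN.
Bearing (25 mm plate, F_u = 450 MPa): end bolts L_c = 46 − 33/2 = 29.5, R_n = min(1.2×29.5×25×450, 2.4×30×25×450) = 398.25 kN/bolt; interior L_c = 108 − 33 = 75, R_n = 810 kN/bolt. φR_n = 0.75 × (2×398.25 + 6×810) = 4242.4 kN.
Tension yield (gross): A_g = 282×25 = 7050 mm². φR_n = 0.90 × 350 × 7050 = 2220.8 kN.
Tension rupture (net): A_n = (282 − 2×35)×25 = 5300 mm² (U = 1.0, A_e = A_n). φR_n = 0.75 × 450 × 5300 = 1788.8 kN.
Governing: min(4911.3, 4242.4, 2220.8, 1788.8) = 1788.8 kN → net-section rupture.

1788.8 kN (net-section rupture governs)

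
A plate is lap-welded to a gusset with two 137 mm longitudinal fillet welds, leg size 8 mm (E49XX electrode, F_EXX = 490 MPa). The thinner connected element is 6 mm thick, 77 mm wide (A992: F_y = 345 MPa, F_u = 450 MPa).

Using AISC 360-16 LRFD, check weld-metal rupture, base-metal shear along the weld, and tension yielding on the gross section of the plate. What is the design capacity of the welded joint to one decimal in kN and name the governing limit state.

Weld metal: throat = 0.707×8 = 5.656 mm, L = 2×137 = 274 mm. φR_n = 0.75 × 0.6 × 490 × 5.656 × 274 = 341.7 kN.
Base metal shear (6 mm plate): yield φR_n = 1.0×0.6×345×6×274 = 340.3 kN; rupture φR_n = 0.75×0.6×450×6×274 = 332.9 kN; take 332.9 kN (rupture).
Tension yield (gross): A_g = 77×6 = 462 mm². φR_n = 0.90 × 345 × 462 = 143.5 kN.
Governing: min(341.7, 332.9, 143.5) = 143.5 kN → gross-section yield.

143.5 kN (gross-section yield governs)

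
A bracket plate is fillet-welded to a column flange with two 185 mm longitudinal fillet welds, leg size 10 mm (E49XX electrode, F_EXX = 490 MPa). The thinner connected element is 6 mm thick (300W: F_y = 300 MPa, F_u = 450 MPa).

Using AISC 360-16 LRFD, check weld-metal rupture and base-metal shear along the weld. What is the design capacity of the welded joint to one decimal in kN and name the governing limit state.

399.6 kN (base-metal shear governs)

Weld metal: throat = 0.707×10 = 7.07 mm, L = 2×185 = 370 mm. φR_n = 0.75 × 0.6 × 490 × 7.07 × 370 = 576.8 kN.
Base metal shear (6 mm plate): yield φR_n = 1.0×0.6×300×6×370 = 399.6 kN; rupture φR_n = 0.75×0.6×450×6×370 = 449.6 kN; take 399.6 kN (yield).
Governing: min(576.8, 399.6) = 399.6 kN → base-metal shear.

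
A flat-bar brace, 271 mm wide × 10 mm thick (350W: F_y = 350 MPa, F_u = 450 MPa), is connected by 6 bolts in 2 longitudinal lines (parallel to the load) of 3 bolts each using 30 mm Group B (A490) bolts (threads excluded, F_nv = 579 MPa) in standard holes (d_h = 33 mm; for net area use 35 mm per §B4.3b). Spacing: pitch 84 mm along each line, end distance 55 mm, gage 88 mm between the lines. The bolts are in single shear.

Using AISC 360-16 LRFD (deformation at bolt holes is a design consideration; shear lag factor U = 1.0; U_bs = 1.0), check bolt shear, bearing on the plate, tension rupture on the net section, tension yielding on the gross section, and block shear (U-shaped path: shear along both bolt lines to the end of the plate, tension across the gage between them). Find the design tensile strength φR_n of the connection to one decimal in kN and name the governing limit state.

Bolt shear: A_b = π(30)²/4 = 706.86 mm². φR_n = 0.75 × 579 × 706.86 × 6 × 1 = 1841.7 kN.
Bearing (10 mm plate, F_u = 450 MPa): end bolts L_c = 55 − 33/2 = 38.5, R_n = min(1.2×38.5×10×450, 2.4×30×10×450) = 207.9 kN/bolt; interior L_c = 84 − 33 = 51, R_n = 275.4 kN/bolt. φR_n = 0.75 × (2×207.9 + 4×275.4) = 1138.1 kN.
Tension rupture (net): A_n = (271 − 2×35)×10 = 2010 mm² (U = 1.0, A_e = A_n). φR_n = 0.75 × 450 × 2010 = 678.4 kN.
Tension yield (gross): A_g = 271×10 = 2710 mm². φR_n = 0.90 × 350 × 2710 = 853.7 kN.
Block shear: shear path 2×[55+2×84] = 2×223 mm, A_gv = 4460, A_nv = 2×(223 − 2.5×35)×10 = 2710 mm²; tension across gage: (88 − 1×35)×10 = 530 mm². R_n = min(0.6×450×2710, 0.6×350×4460) + 1.0×450×530 = min(731.7, 936.6) + 238.5 = 970.2 kN. φR_n = 0.75 × 970.2 = 727.7 kN.
Governing: min(1841.7, 1138.1, 678.4, 853.7, 727.7) = 678.4 kN → net-section rupture.

678.4 kN (net-section rupture governs)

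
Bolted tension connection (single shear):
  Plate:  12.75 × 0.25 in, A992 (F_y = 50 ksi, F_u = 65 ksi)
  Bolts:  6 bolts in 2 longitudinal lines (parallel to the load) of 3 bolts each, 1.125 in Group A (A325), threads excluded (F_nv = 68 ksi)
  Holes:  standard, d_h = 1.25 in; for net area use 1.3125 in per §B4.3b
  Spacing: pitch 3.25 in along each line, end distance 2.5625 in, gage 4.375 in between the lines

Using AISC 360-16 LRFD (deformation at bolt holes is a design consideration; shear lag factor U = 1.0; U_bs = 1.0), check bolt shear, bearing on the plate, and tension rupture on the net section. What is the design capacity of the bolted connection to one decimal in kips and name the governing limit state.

123.4 kips (net-section rupture governs)

Bolt shear: A_b = π(1.125)²/4 = 0.99402 in². φR_n = 0.75 × 68 × 0.99402 × 6 × 1 = 304.2 kips.
Bearing (0.25 in plate, F_u = 65 ksi): end bolts L_c = 2.5625 − 1.25/2 = 1.9375, R_n = min(1.2×1.9375×0.25×65, 2.4×1.125×0.25×65) = 37.781 kips/bolt; interior L_c = 3.25 − 1.25 = 2, R_n = 39 kips/bolt. φR_n = 0.75 × (2×37.781 + 4×39) = 173.7 kips.
Tension rupture (net): A_n = (12.75 − 2×1.3125)×0.25 = 2.5313 in² (U = 1.0, A_e = A_n). φR_n = 0.75 × 65 × 2.5313 = 123.4 kips.
Governing: min(304.2, 173.7, 123.4) = 123.4 kips → net-section rupture.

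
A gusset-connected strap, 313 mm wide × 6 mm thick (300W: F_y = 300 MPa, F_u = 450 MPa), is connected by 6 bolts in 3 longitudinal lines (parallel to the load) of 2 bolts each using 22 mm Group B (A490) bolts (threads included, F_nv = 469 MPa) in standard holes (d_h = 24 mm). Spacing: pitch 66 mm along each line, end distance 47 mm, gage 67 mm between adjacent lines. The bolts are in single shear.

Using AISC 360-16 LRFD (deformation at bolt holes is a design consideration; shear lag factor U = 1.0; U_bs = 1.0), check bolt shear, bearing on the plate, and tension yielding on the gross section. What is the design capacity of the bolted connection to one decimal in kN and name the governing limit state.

507.1 kN (gross-section yield governs)

Bolt shear: A_b = π(22)²/4 = 380.13 mm². φR_n = 0.75 × 469 × 380.13 × 6 × 1 = 802.3 kN.
Bearing (6 mm plate, F_u = 450 MPa): end bolts L_c = 47 − 24/2 = 35, R_n = min(1.2×35×6×450, 2.4×22×6×450) = 113.4 kN/bolt; interior L_c = 66 − 24 = 42, R_n = 136.08 kN/bolt. φR_n = 0.75 × (3×113.4 + 3×136.08) = 561.3 kN.
Tension yield (gross): A_g = 313×6 = 1878 mm². φR_n = 0.90 × 300 × 1878 = 507.1 kN.
Governing: min(802.3, 561.3, 507.1) = 507.1 kN → gross-section yield.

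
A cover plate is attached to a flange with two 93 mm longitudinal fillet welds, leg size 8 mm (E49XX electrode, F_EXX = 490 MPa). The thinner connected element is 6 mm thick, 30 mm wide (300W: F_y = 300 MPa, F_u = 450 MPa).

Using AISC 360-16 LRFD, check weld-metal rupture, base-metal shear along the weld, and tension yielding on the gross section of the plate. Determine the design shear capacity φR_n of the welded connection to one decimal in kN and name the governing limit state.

Weld metal: throat = 0.707×8 = 5.656 mm, L = 2×93 = 186 mm. φR_n = 0.75 × 0.6 × 490 × 5.656 × 186 = 232.0 kN.
Base metal shear (6 mm plate): yield φR_n = 1.0×0.6×300×6×186 = 200.9 kN; rupture φR_n = 0.75×0.6×450×6×186 = 226.0 kN; take 200.9 kN (yield).
Tension yield (gross): A_g = 30×6 = 180 mm². φR_n = 0.90 × 300 × 180 = 48.6 kN.
Governing: min(232.0, 200.9, 48.6) = 48.6 kN → gross-section yield.

48.6 kN (gross-section yield governs)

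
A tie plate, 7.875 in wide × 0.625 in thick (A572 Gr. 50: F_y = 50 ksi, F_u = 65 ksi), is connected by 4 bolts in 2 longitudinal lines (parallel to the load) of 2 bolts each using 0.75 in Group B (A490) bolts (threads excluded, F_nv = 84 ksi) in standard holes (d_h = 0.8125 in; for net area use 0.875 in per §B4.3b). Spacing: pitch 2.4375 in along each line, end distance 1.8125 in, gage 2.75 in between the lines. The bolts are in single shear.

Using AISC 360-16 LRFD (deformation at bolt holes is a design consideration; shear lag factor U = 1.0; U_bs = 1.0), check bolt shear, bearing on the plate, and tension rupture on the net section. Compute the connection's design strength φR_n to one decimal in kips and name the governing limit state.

111.3 kips (bolt shear governs)

Bolt shear: A_b = π(0.75)²/4 = 0.44179 in². φR_n = 0.75 × 84 × 0.44179 × 4 × 1 = 111.3 kips.
Bearing (0.625 in plate, F_u = 65 ksi): end bolts L_c = 1.8125 − 0.8125/2 = 1.40625, R_n = min(1.2×1.40625×0.625×65, 2.4×0.75×0.625×65) = 68.555 kips/bolt; interior L_c = 2.4375 − 0.8125 = 1.625, R_n = 73.125 kips/bolt. φR_n = 0.75 × (2×68.555 + 2×73.125) = 212.5 kips.
Tension rupture (net): A_n = (7.875 − 2×0.875)×0.625 = 3.8281 in² (U = 1.0, A_e = A_n). φR_n = 0.75 × 65 × 3.8281 = 186.6 kips.
Governing: min(111.3, 212.5, 186.6) = 111.3 kips → bolt shear.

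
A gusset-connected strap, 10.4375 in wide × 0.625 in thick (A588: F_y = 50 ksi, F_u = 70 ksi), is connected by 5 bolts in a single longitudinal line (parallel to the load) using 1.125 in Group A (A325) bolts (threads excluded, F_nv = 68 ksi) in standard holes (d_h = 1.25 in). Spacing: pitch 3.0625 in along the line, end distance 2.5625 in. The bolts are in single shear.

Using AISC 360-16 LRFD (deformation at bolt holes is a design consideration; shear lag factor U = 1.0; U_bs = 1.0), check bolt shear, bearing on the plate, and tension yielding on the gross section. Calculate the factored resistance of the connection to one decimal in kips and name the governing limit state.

Bolt shear: A_b = π(1.125)²/4 = 0.99402 in². φR_n = 0.75 × 68 × 0.99402 × 5 × 1 = 253.5 kips.
Bearing (0.625 in plate, F_u = 70 ksi): end bolts L_c = 2.5625 − 1.25/2 = 1.9375, R_n = min(1.2×1.9375×0.625×70, 2.4×1.125×0.625×70) = 101.72 kips/bolt; interior L_c = 3.0625 − 1.25 = 1.8125, R_n = 95.156 kips/bolt. φR_n = 0.75 × (1×101.72 + 4×95.156) = 361.8 kips.
Tension yield (gross): A_g = 10.4375×0.625 = 6.5234 in². φR_n = 0.90 × 50 × 6.5234 = 293.6 kips.
Governing: min(253.5, 361.8, 293.6) = 253.5 kips → bolt shear.

253.5 kips (bolt shear governs)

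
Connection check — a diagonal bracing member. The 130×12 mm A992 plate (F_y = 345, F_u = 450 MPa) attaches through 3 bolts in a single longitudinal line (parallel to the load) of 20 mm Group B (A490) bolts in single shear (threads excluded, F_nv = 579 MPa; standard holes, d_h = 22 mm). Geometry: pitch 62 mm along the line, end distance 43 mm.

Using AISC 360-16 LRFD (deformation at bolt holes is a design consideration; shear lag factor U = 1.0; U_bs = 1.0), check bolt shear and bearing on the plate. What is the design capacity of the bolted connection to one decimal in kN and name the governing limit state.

409.3 kN (bolt shear governs)

Bolt shear: A_b = π(20)²/4 = 314.16 mm². φR_n = 0.75 × 579 × 314.16 × 3 × 1 = 409.3 kN.
Bearing (12 mm plate, F_u = 450 MPa): end bolts L_c = 43 − 22/2 = 32, R_n = min(1.2×32×12×450, 2.4×20×12×450) = 207.36 kN/bolt; interior L_c = 62 − 22 = 40, R_n = 259.2 kN/bolt. φR_n = 0.75 × (1×207.36 + 2×259.2) = 544.3 kN.
Governing: min(409.3, 544.3) = 409.3 kN → bolt shear.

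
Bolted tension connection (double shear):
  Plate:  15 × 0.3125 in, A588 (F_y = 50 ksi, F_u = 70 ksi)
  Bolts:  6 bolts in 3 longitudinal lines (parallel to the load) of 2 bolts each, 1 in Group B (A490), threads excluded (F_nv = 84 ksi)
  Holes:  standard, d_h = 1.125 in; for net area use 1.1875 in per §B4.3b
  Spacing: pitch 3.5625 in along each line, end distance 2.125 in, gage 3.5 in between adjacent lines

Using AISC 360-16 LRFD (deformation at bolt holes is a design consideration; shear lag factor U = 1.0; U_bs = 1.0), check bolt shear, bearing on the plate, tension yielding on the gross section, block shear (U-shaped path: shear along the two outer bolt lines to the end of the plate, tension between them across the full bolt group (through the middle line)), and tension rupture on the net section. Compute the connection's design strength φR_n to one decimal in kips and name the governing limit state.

Bolt shear: A_b = π(1)²/4 = 0.7854 in². φR_n = 0.75 × 84 × 0.7854 × 6 × 2 = 593.8 kips.
Bearing (0.3125 in plate, F_u = 70 ksi): end bolts L_c = 2.125 − 1.125/2 = 1.5625, R_n = min(1.2×1.5625×0.3125×70, 2.4×1×0.3125×70) = 41.016 kips/bolt; interior L_c = 3.5625 − 1.125 = 2.4375, R_n = 52.5 kips/bolt. φR_n = 0.75 × (3×41.016 + 3×52.5) = 210.4 kips.
Tension yield (gross): A_g = 15×0.3125 = 4.6875 in². φR_n = 0.90 × 50 × 4.6875 = 210.9 kips.
Block shear: shear path 2×[2.125+1×3.5625] = 2×5.6875 in, A_gv = 3.5547, A_nv = 2×(5.6875 − 1.5×1.1875)×0.3125 = 2.4414 in²; tension across gage: (7 − 2×1.1875)×0.3125 = 1.4453 in². R_n = min(0.6×70×2.4414, 0.6×50×3.5547) + 1.0×70×1.4453 = min(102.54, 106.64) + 101.17 = 203.71 kips. φR_n = 0.75 × 203.71 = 152.8 kips.
Tension rupture (net): A_n = (15 − 3×1.1875)×0.3125 = 3.5742 in² (U = 1.0, A_e = A_n). φR_n = 0.75 × 70 × 3.5742 = 187.6 kips.
Governing: min(593.8, 210.4, 210.9, 152.8, 187.6) = 152.8 kips → block shear.

152.8 kips (block shear governs)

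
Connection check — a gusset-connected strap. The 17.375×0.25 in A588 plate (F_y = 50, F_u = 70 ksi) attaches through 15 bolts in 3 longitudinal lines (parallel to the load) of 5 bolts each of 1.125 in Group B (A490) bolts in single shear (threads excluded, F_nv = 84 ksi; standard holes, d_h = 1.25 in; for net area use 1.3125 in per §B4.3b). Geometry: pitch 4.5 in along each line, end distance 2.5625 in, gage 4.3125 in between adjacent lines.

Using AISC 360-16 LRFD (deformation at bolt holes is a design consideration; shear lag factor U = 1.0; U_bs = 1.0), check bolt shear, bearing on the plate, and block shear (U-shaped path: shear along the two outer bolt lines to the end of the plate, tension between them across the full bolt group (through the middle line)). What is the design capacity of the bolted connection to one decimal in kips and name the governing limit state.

Bolt shear: A_b = π(1.125)²/4 = 0.99402 in². φR_n = 0.75 × 84 × 0.99402 × 15 × 1 = 939.3 kips.
Bearing (0.25 in plate, F_u = 70 ksi): end bolts L_c = 2.5625 − 1.25/2 = 1.9375, R_n = min(1.2×1.9375×0.25×70, 2.4×1.125×0.25×70) = 40.688 kips/bolt; interior L_c = 4.5 − 1.25 = 3.25, R_n = 47.25 kips/bolt. φR_n = 0.75 × (3×40.688 + 12×47.25) = 516.8 kips.
Block shear: shear path 2×[2.5625+4×4.5] = 2×20.5625 in, A_gv = 10.281, A_nv = 2×(20.5625 − 4.5×1.3125)×0.25 = 7.3281 in²; tension across gage: (8.625 − 2×1.3125)×0.25 = 1.5 in². R_n = min(0.6×70×7.3281, 0.6×50×10.281) + 1.0×70×1.5 = min(307.78, 308.43) + 105 = 412.78 kips. φR_n = 0.75 × 412.78 = 309.6 kips.
Governing: min(939.3, 516.8, 309.6) = 309.6 kips → block shear.

309.6 kips (block shear governs)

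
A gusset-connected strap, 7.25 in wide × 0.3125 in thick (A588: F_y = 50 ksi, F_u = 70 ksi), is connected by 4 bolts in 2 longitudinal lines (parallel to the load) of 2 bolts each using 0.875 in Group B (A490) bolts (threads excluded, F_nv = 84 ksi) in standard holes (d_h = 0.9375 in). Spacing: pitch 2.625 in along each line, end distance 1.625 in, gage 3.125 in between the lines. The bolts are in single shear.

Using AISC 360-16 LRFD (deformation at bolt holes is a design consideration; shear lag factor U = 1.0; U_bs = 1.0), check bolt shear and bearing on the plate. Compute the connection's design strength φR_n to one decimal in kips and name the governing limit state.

112.0 kips (bearing governs)

Bolt shear: A_b = π(0.875)²/4 = 0.60132 in². φR_n = 0.75 × 84 × 0.60132 × 4 × 1 = 151.5 kips.
Bearing (0.3125 in plate, F_u = 70 ksi): end bolts L_c = 1.625 − 0.9375/2 = 1.15625, R_n = min(1.2×1.15625×0.3125×70, 2.4×0.875×0.3125×70) = 30.352 kips/bolt; interior L_c = 2.625 − 0.9375 = 1.6875, R_n = 44.297 kips/bolt. φR_n = 0.75 × (2×30.352 + 2×44.297) = 112.0 kips.
Governing: min(151.5, 112.0) = 112.0 kips → bearing.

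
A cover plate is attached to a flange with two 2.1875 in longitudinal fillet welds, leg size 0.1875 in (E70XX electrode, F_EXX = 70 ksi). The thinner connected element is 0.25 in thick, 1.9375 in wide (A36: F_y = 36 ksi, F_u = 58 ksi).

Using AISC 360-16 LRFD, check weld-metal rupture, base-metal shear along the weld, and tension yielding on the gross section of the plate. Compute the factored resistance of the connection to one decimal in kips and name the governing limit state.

15.7 kips (gross-section yield governs)

Weld metal: throat = 0.707×0.1875 = 0.13256 in, L = 2×2.1875 = 4.375 in. φR_n = 0.75 × 0.6 × 70 × 0.13256 × 4.375 = 18.3 kips.
Base metal shear (0.25 in plate): yield φR_n = 1.0×0.6×36×0.25×4.375 = 23.6 kips; rupture φR_n = 0.75×0.6×58×0.25×4.375 = 28.5 kips; take 23.6 kips (yield).
Tension yield (gross): A_g = 1.9375×0.25 = 0.48438 in². φR_n = 0.90 × 36 × 0.48438 = 15.7 kips.
Governing: min(18.3, 23.6, 15.7) = 15.7 kips → gross-section yield.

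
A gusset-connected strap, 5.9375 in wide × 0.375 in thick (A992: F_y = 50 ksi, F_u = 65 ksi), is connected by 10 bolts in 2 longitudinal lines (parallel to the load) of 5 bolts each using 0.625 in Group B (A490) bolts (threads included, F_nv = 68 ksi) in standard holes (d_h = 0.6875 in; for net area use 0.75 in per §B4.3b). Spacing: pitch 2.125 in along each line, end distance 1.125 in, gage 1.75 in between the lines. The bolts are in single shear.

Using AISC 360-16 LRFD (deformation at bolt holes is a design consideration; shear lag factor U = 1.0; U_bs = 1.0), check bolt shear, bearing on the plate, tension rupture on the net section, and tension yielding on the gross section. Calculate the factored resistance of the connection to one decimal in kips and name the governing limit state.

81.1 kips (net-section rupture governs)

Bolt shear: A_b = π(0.625)²/4 = 0.3068 in². φR_n = 0.75 × 68 × 0.3068 × 10 × 1 = 156.5 kips.
Bearing (0.375 in plate, F_u = 65 ksi): end bolts L_c = 1.125 − 0.6875/2 = 0.78125, R_n = min(1.2×0.78125×0.375×65, 2.4×0.625×0.375×65) = 22.852 kips/bolt; interior L_c = 2.125 − 0.6875 = 1.4375, R_n = 36.563 kips/bolt. φR_n = 0.75 × (2×22.852 + 8×36.563) = 253.7 kips.
Tension rupture (net): A_n = (5.9375 − 2×0.75)×0.375 = 1.6641 in² (U = 1.0, A_e = A_n). φR_n = 0.75 × 65 × 1.6641 = 81.1 kips.
Tension yield (gross): A_g = 5.9375×0.375 = 2.2266 in². φR_n = 0.90 × 50 × 2.2266 = 100.2 kips.
Governing: min(156.5, 253.7, 81.1, 100.2) = 81.1 kips → net-section rupture.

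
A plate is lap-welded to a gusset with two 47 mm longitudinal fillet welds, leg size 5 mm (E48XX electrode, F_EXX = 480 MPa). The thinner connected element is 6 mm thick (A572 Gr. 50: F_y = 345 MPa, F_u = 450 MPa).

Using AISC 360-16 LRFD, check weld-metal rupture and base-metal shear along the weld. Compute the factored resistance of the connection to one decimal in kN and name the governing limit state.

Weld metal: throat = 0.707×5 = 3.535 mm, L = 2×47 = 94 mm. φR_n = 0.75 × 0.6 × 480 × 3.535 × 94 = 71.8 kN.
Base metal shear (6 mm plate): yield φR_n = 1.0×0.6×345×6×94 = 116.7 kN; rupture φR_n = 0.75×0.6×450×6×94 = 114.2 kN; take 114.2 kN (rupture).
Governing: min(71.8, 114.2) = 71.8 kN → weld metal.

71.8 kN (weld metal governs)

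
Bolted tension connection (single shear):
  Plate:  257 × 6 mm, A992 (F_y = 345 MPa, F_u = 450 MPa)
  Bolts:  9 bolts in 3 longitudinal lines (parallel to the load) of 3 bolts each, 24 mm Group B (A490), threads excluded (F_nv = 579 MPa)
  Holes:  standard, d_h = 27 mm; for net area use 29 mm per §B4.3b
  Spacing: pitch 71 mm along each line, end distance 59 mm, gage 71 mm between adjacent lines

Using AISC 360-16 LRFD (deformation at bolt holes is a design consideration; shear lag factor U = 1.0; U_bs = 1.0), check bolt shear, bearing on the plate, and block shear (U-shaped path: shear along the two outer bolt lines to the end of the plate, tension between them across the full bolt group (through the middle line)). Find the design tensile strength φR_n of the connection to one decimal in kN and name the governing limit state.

Bolt shear: A_b = π(24)²/4 = 452.39 mm². φR_n = 0.75 × 579 × 452.39 × 9 × 1 = 1768.1 kN.
Bearing (6 mm plate, F_u = 450 MPa): end bolts L_c = 59 − 27/2 = 45.5, R_n = min(1.2×45.5×6×450, 2.4×24×6×450) = 147.42 kN/bolt; interior L_c = 71 − 27 = 44, R_n = 142.56 kN/bolt. φR_n = 0.75 × (3×147.42 + 6×142.56) = 973.2 kN.
Block shear: shear path 2×[59+2×71] = 2×201 mm, A_gv = 2412, A_nv = 2×(201 − 2.5×29)×6 = 1542 mm²; tension across gage: (142 − 2×29)×6 = 504 mm². R_n = min(0.6×450×1542, 0.6×345×2412) + 1.0×450×504 = min(416.34, 499.28) + 226.8 = 643.14 kN. φR_n = 0.75 × 643.14 = 482.4 kN.
Governing: min(1768.1, 973.2, 482.4) = 482.4 kN → block shear.

482.4 kN (block shear governs)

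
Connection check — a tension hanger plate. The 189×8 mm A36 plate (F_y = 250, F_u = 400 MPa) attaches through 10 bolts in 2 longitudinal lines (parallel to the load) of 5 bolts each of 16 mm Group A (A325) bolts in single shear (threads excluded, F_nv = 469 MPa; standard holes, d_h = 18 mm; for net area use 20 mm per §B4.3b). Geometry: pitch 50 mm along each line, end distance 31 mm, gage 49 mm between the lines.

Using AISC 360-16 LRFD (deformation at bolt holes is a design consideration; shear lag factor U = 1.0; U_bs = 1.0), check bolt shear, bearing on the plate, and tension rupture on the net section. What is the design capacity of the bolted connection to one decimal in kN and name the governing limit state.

Bolt shear: A_b = π(16)²/4 = 201.06 mm². φR_n = 0.75 × 469 × 201.06 × 10 × 1 = 707.2 kN.
Bearing (8 mm plate, F_u = 400 MPa): end bolts L_c = 31 − 18/2 = 22, R_n = min(1.2×22×8×400, 2.4×16×8×400) = 84.48 kN/bolt; interior L_c = 50 − 18 = 32, R_n = 122.88 kN/bolt. φR_n = 0.75 × (2×84.48 + 8×122.88) = 864.0 kN.
Tension rupture (net): A_n = (189 − 2×20)×8 = 1192 mm² (U = 1.0, A_e = A_n). φR_n = 0.75 × 400 × 1192 = 357.6 kN.
Governing: min(707.2, 864.0, 357.6) = 357.6 kN → net-section rupture.

357.6 kN (net-section rupture governs)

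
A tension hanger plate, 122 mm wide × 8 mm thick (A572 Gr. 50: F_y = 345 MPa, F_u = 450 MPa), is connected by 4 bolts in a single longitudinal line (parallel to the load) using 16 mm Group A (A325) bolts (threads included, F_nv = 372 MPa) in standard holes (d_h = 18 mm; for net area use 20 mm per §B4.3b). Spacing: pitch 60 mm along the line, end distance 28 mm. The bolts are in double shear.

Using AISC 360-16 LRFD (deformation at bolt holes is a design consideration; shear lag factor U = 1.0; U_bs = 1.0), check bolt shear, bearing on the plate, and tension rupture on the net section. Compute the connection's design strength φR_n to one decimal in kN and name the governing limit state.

275.4 kN (net-section rupture governs)

Bolt shear: A_b = π(16)²/4 = 201.06 mm². φR_n = 0.75 × 372 × 201.06 × 4 × 2 = 448.8 kN.
Bearing (8 mm plate, F_u = 450 MPa): end bolts L_c = 28 − 18/2 = 19, R_n = min(1.2×19×8×450, 2.4×16×8×450) = 82.08 kN/bolt; interior L_c = 60 − 18 = 42, R_n = 138.24 kN/bolt. φR_n = 0.75 × (1×82.08 + 3×138.24) = 372.6 kN.
Tension rupture (net): A_n = (122 − 1×20)×8 = 816 mm² (U = 1.0, A_e = A_n). φR_n = 0.75 × 450 × 816 = 275.4 kN.
Governing: min(448.8, 372.6, 275.4) = 275.4 kN → net-section rupture.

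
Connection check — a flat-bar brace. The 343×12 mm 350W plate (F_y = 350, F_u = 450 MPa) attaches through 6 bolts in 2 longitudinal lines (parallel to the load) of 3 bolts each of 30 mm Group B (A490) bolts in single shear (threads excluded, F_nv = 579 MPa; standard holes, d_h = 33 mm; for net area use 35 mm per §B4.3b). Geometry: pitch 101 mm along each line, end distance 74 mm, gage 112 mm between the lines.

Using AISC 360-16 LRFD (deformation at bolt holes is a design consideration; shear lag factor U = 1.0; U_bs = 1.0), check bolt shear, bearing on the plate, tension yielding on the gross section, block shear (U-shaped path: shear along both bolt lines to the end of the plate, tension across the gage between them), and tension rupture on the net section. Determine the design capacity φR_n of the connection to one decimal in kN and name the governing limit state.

Bolt shear: A_b = π(30)²/4 = 706.86 mm². φR_n = 0.75 × 579 × 706.86 × 6 × 1 = 1841.7 kN.
Bearing (12 mm plate, F_u = 450 MPa): end bolts L_c = 74 − 33/2 = 57.5, R_n = min(1.2×57.5×12×450, 2.4×30×12×450) = 372.6 kN/bolt; interior L_c = 101 − 33 = 68, R_n = 388.8 kN/bolt. φR_n = 0.75 × (2×372.6 + 4×388.8) = 1725.3 kN.
Tension yield (gross): A_g = 343×12 = 4116 mm². φR_n = 0.90 × 350 × 4116 = 1296.5 kN.
Block shear: shear path 2×[74+2×101] = 2×276 mm, A_gv = 6624, A_nv = 2×(276 − 2.5×35)×12 = 4524 mm²; tension across gage: (112 − 1×35)×12 = 924 mm². R_n = min(0.6×450×4524, 0.6×350×6624) + 1.0×450×924 = min(1221.5, 1391) + 415.8 = 1637.3 kN. φR_n = 0.75 × 1637.3 = 1228.0 kN.
Tension rupture (net): A_n = (343 − 2×35)×12 = 3276 mm² (U = 1.0, A_e = A_n). φR_n = 0.75 × 450 × 3276 = 1105.7 kN.
Governing: min(1841.7, 1725.3, 1296.5, 1228.0, 1105.7) = 1105.7 kN → net-section rupture.

1105.7 kN (net-section rupture governs)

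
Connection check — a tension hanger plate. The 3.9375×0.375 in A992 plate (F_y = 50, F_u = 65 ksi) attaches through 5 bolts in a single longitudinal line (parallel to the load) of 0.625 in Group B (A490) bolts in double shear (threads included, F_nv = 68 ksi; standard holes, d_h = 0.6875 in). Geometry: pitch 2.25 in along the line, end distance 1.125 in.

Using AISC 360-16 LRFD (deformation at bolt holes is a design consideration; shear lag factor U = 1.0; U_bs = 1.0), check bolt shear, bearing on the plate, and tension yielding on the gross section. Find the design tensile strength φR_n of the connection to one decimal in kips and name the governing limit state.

66.4 kips (gross-section yield governs)

Bolt shear: A_b = π(0.625)²/4 = 0.3068 in². φR_n = 0.75 × 68 × 0.3068 × 5 × 2 = 156.5 kips.
Bearing (0.375 in plate, F_u = 65 ksi): end bolts L_c = 1.125 − 0.6875/2 = 0.78125, R_n = min(1.2×0.78125×0.375×65, 2.4×0.625×0.375×65) = 22.852 kips/bolt; interior L_c = 2.25 − 0.6875 = 1.5625, R_n = 36.563 kips/bolt. φR_n = 0.75 × (1×22.852 + 4×36.563) = 126.8 kips.
Tension yield (gross): A_g = 3.9375×0.375 = 1.4766 in². φR_n = 0.90 × 50 × 1.4766 = 66.4 kips.
Governing: min(156.5, 126.8, 66.4) = 66.4 kips → gross-section yield.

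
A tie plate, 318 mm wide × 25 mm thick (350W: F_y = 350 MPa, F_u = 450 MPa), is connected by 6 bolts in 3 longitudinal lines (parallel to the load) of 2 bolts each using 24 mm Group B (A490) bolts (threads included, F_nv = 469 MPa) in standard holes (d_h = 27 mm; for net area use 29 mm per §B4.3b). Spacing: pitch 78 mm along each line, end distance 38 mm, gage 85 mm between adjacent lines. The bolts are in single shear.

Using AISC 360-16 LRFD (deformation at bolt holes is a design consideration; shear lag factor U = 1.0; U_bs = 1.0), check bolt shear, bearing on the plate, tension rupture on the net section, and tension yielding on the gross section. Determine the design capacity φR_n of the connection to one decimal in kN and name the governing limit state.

Bolt shear: A_b = π(24)²/4 = 452.39 mm². φR_n = 0.75 × 469 × 452.39 × 6 × 1 = 954.8 kN.
Bearing (25 mm plate, F_u = 450 MPa): end bolts L_c = 38 − 27/2 = 24.5, R_n = min(1.2×24.5×25×450, 2.4×24×25×450) = 330.75 kN/bolt; interior L_c = 78 − 27 = 51, R_n = 648 kN/bolt. φR_n = 0.75 × (3×330.75 + 3×648) = 2202.2 kN.
Tension rupture (net): A_n = (318 − 3×29)×25 = 5775 mm² (U = 1.0, A_e = A_n). φR_n = 0.75 × 450 × 5775 = 1949.1 kN.
Tension yield (gross): A_g = 318×25 = 7950 mm². φR_n = 0.90 × 350 × 7950 = 2504.3 kN.
Governing: min(954.8, 2202.2, 1949.1, 2504.3) = 954.8 kN → bolt shear.

954.8 kN (bolt shear governs)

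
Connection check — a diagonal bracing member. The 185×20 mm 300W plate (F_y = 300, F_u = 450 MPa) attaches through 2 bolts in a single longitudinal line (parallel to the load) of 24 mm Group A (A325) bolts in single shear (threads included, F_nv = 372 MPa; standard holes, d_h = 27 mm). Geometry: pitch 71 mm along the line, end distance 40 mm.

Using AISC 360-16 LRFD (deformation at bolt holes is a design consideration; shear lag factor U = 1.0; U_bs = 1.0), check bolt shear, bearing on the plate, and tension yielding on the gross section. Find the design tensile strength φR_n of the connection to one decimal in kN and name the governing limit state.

Bolt shear: A_b = π(24)²/4 = 452.39 mm². φR_n = 0.75 × 372 × 452.39 × 2 × 1 = 252.4 kN.
Bearing (20 mm plate, F_u = 450 MPa): end bolts L_c = 40 − 27/2 = 26.5, R_n = min(1.2×26.5×20×450, 2.4×24×20×450) = 286.2 kN/bolt; interior L_c = 71 − 27 = 44, R_n = 475.2 kN/bolt. φR_n = 0.75 × (1×286.2 + 1×475.2) = 571.1 kN.
Tension yield (gross): A_g = 185×20 = 3700 mm². φR_n = 0.90 × 300 × 3700 = 999.0 kN.
Governing: min(252.4, 571.1, 999.0) = 252.4 kN → bolt shear.

252.4 kN (bolt shear governs)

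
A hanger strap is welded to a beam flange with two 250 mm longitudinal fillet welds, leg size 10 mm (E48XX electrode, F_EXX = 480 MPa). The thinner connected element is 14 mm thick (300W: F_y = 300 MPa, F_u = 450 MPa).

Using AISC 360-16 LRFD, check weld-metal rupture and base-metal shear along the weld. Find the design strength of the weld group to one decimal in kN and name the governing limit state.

763.6 kN (weld metal governs)

Weld metal: throat = 0.707×10 = 7.07 mm, L = 2×250 = 500 mm. φR_n = 0.75 × 0.6 × 480 × 7.07 × 500 = 763.6 kN.
Base metal shear (14 mm plate): yield φR_n = 1.0×0.6×300×14×500 = 1260.0 kN; rupture φR_n = 0.75×0.6×450×14×500 = 1417.5 kN; take 1260.0 kN (yield).
Governing: min(763.6, 1260.0) = 763.6 kN → weld metal.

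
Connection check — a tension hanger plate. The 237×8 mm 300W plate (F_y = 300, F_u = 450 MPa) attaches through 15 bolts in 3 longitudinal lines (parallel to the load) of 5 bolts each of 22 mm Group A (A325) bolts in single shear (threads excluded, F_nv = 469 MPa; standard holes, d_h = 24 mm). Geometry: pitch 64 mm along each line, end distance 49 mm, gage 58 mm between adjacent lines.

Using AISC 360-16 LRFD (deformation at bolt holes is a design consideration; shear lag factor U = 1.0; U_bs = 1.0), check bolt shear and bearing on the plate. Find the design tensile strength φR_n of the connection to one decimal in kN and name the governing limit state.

1914.8 kN (bearing governs)

Bolt shear: A_b = π(22)²/4 = 380.13 mm². φR_n = 0.75 × 469 × 380.13 × 15 × 1 = 2005.7 kN.
Bearing (8 mm plate, F_u = 450 MPa): end bolts L_c = 49 − 24/2 = 37, R_n = min(1.2×37×8×450, 2.4×22×8×450) = 159.84 kN/bolt; interior L_c = 64 − 24 = 40, R_n = 172.8 kN/bolt. φR_n = 0.75 × (3×159.84 + 12×172.8) = 1914.8 kN.
Governing: min(2005.7, 1914.8) = 1914.8 kN → bearing.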